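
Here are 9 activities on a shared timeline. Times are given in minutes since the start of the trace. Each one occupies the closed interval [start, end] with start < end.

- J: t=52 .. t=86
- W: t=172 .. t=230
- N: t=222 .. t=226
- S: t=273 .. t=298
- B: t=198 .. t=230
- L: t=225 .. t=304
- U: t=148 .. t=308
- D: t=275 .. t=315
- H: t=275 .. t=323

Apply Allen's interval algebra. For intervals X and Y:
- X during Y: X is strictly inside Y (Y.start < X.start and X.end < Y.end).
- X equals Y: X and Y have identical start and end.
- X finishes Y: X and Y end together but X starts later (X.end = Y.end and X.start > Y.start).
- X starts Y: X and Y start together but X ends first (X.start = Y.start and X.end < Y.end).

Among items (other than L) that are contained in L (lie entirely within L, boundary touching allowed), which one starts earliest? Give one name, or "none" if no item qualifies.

Target L = [t=225, t=304].
B [t=198, t=230] → overlaps → excluded.
D [t=275, t=315] → overlapped-by → excluded.
H [t=275, t=323] → overlapped-by → excluded.
J [t=52, t=86] → before → excluded.
N [t=222, t=226] → overlaps → excluded.
S [t=273, t=298] → during → candidate.
U [t=148, t=308] → contains → excluded.
W [t=172, t=230] → overlaps → excluded.
Among candidates, earliest start is t=273 → S.

S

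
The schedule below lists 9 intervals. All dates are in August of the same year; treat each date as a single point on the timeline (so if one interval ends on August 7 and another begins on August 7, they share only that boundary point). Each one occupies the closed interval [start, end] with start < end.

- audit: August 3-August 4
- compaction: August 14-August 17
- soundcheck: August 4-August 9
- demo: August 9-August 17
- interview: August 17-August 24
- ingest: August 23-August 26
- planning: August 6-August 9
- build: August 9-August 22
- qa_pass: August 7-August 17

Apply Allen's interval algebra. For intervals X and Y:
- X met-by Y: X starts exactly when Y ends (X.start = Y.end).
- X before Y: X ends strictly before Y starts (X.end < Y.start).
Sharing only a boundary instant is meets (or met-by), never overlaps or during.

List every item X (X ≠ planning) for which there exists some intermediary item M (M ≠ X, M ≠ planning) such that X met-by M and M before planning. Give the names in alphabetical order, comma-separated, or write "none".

Target planning = [August 6, August 9].
Intermediaries M with M before planning: audit.
Via audit — items with X met-by audit: soundcheck.
Union: soundcheck.

soundcheck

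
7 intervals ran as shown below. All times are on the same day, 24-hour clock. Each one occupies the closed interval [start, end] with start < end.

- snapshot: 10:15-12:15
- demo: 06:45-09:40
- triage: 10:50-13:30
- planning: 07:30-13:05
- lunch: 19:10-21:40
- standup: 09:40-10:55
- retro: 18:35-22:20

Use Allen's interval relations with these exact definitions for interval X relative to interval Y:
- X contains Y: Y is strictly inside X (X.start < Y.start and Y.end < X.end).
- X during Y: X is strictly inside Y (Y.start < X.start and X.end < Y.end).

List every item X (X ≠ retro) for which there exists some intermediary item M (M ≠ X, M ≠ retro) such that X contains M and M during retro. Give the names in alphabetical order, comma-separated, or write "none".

none

Target retro = [18:35, 22:20].
Intermediaries M with M during retro: lunch.
Via lunch — items with X contains lunch: none.
Union: none.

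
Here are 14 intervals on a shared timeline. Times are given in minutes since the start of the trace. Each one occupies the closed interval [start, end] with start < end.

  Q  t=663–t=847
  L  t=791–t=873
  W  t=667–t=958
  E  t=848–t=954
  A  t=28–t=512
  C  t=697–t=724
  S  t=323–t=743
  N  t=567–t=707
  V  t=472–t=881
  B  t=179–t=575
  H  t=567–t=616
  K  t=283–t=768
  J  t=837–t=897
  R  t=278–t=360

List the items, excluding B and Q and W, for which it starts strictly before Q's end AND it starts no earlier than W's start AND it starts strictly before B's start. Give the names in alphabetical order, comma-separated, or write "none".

Conditions: its start is strictly before Q's end (X.start < t=847) AND its start is no earlier than W's start (X.start >= t=667) AND its start is strictly before B's start (X.start < t=179).
A: start t=28 < t=847? ✓; start t=28 >= t=667? ✗; start t=28 < t=179? ✓ → no.
C: start t=697 < t=847? ✓; start t=697 >= t=667? ✓; start t=697 < t=179? ✗ → no.
E: start t=848 < t=847? ✗; start t=848 >= t=667? ✓; start t=848 < t=179? ✗ → no.
H: start t=567 < t=847? ✓; start t=567 >= t=667? ✗; start t=567 < t=179? ✗ → no.
J: start t=837 < t=847? ✓; start t=837 >= t=667? ✓; start t=837 < t=179? ✗ → no.
K: start t=283 < t=847? ✓; start t=283 >= t=667? ✗; start t=283 < t=179? ✗ → no.
L: start t=791 < t=847? ✓; start t=791 >= t=667? ✓; start t=791 < t=179? ✗ → no.
N: start t=567 < t=847? ✓; start t=567 >= t=667? ✗; start t=567 < t=179? ✗ → no.
R: start t=278 < t=847? ✓; start t=278 >= t=667? ✗; start t=278 < t=179? ✗ → no.
S: start t=323 < t=847? ✓; start t=323 >= t=667? ✗; start t=323 < t=179? ✗ → no.
V: start t=472 < t=847? ✓; start t=472 >= t=667? ✗; start t=472 < t=179? ✗ → no.
Result: none.

none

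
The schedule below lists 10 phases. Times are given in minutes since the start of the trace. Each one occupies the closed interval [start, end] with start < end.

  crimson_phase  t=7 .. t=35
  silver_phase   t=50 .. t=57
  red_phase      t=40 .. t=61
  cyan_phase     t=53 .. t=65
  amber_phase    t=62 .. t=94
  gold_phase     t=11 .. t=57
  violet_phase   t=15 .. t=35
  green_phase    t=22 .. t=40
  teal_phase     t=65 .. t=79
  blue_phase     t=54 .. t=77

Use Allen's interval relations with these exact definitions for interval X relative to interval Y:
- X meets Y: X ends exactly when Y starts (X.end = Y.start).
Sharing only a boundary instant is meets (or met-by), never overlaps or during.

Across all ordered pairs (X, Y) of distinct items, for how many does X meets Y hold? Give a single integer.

Checking all 90 ordered pairs for relation 'meets'; matching pairs in alphabetical order:
(cyan_phase, teal_phase): cyan_phase meets teal_phase ✓
(green_phase, red_phase): green_phase meets red_phase ✓
Count: 2.

2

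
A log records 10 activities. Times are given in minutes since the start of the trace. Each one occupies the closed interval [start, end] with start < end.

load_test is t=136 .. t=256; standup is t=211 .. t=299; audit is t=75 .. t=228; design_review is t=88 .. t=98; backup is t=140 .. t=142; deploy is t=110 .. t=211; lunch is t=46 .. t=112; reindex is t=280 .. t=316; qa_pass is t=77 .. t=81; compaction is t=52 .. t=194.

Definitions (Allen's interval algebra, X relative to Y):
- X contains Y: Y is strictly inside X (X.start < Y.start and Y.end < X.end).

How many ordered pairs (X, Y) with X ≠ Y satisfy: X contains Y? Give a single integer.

11

Checking all 90 ordered pairs for relation 'contains'; matching pairs in alphabetical order:
(audit, backup): audit contains backup ✓
(audit, deploy): audit contains deploy ✓
(audit, design_review): audit contains design_review ✓
(audit, qa_pass): audit contains qa_pass ✓
(compaction, backup): compaction contains backup ✓
(compaction, design_review): compaction contains design_review ✓
(compaction, qa_pass): compaction contains qa_pass ✓
(deploy, backup): deploy contains backup ✓
(load_test, backup): load_test contains backup ✓
(lunch, design_review): lunch contains design_review ✓
(lunch, qa_pass): lunch contains qa_pass ✓
Count: 11.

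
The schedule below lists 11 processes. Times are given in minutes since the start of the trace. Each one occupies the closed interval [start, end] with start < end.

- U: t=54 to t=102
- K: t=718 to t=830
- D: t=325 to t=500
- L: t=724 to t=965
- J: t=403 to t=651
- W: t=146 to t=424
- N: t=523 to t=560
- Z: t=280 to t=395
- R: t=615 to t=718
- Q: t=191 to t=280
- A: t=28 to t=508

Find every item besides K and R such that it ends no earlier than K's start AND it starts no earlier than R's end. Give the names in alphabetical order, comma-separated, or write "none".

Conditions: its end is no earlier than K's start (X.end >= t=718) AND its start is no earlier than R's end (X.start >= t=718).
A: end t=508 >= t=718? ✗; start t=28 >= t=718? ✗ → no.
D: end t=500 >= t=718? ✗; start t=325 >= t=718? ✗ → no.
J: end t=651 >= t=718? ✗; start t=403 >= t=718? ✗ → no.
L: end t=965 >= t=718? ✓; start t=724 >= t=718? ✓ → yes.
N: end t=560 >= t=718? ✗; start t=523 >= t=718? ✗ → no.
Q: end t=280 >= t=718? ✗; start t=191 >= t=718? ✗ → no.
U: end t=102 >= t=718? ✗; start t=54 >= t=718? ✗ → no.
W: end t=424 >= t=718? ✗; start t=146 >= t=718? ✗ → no.
Z: end t=395 >= t=718? ✗; start t=280 >= t=718? ✗ → no.
Result: L.

L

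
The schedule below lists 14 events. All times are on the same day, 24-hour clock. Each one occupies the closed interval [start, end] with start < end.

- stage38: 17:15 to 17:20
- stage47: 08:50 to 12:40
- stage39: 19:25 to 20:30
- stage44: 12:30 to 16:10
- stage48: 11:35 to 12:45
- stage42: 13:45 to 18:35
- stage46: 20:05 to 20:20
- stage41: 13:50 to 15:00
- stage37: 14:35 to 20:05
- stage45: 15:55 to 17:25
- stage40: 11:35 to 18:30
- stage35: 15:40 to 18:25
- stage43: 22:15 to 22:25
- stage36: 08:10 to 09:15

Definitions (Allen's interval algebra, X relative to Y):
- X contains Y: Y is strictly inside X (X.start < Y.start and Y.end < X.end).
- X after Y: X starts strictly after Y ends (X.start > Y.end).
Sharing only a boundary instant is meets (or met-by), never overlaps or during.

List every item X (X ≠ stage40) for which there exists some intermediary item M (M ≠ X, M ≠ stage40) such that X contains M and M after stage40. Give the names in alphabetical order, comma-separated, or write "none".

Target stage40 = [11:35, 18:30].
Intermediaries M with M after stage40: stage39, stage43, stage46.
Via stage39 — items with X contains stage39: none.
Via stage43 — items with X contains stage43: none.
Via stage46 — items with X contains stage46: stage39.
Union: stage39.

stage39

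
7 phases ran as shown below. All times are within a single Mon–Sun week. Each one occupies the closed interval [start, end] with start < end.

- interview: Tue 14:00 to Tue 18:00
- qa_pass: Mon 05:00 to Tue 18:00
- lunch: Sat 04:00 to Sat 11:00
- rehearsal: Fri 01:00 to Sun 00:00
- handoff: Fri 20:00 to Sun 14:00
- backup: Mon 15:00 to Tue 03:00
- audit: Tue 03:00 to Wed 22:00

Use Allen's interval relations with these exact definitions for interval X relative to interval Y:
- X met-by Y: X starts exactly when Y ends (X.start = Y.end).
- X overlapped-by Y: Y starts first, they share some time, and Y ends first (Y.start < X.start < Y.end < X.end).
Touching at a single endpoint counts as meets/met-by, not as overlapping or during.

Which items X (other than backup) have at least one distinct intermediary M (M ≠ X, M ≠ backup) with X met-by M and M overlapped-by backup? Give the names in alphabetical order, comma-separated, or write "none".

Target backup = [Mon 15:00, Tue 03:00].
Intermediaries M with M overlapped-by backup: none.
Union: none.

none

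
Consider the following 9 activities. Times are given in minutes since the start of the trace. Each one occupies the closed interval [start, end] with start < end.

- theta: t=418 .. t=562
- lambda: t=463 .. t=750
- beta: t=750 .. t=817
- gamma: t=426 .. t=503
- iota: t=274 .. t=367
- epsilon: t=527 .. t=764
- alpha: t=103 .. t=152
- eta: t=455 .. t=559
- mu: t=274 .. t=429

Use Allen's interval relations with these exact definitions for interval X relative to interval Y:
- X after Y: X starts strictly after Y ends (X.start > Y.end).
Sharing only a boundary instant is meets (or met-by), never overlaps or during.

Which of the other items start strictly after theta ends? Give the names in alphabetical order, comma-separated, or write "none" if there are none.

Target theta = [t=418, t=562].
alpha [t=103, t=152] → before → no.
beta [t=750, t=817] → after → yes.
epsilon [t=527, t=764] → overlapped-by → no.
eta [t=455, t=559] → during → no.
gamma [t=426, t=503] → during → no.
iota [t=274, t=367] → before → no.
lambda [t=463, t=750] → overlapped-by → no.
mu [t=274, t=429] → overlaps → no.
Result: beta.

beta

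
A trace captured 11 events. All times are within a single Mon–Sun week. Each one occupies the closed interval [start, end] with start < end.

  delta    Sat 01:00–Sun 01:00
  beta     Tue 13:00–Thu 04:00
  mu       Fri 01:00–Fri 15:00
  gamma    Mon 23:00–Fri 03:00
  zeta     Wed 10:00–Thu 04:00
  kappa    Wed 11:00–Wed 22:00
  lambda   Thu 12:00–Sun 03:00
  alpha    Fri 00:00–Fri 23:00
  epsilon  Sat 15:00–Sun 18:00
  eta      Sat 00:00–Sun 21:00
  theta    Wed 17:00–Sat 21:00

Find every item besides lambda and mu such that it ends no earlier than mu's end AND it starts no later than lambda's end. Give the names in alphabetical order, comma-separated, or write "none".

alpha, delta, epsilon, eta, theta

Conditions: its end is no earlier than mu's end (X.end >= Fri 15:00) AND its start is no later than lambda's end (X.start <= Sun 03:00).
alpha: end Fri 23:00 >= Fri 15:00? ✓; start Fri 00:00 <= Sun 03:00? ✓ → yes.
beta: end Thu 04:00 >= Fri 15:00? ✗; start Tue 13:00 <= Sun 03:00? ✓ → no.
delta: end Sun 01:00 >= Fri 15:00? ✓; start Sat 01:00 <= Sun 03:00? ✓ → yes.
epsilon: end Sun 18:00 >= Fri 15:00? ✓; start Sat 15:00 <= Sun 03:00? ✓ → yes.
eta: end Sun 21:00 >= Fri 15:00? ✓; start Sat 00:00 <= Sun 03:00? ✓ → yes.
gamma: end Fri 03:00 >= Fri 15:00? ✗; start Mon 23:00 <= Sun 03:00? ✓ → no.
kappa: end Wed 22:00 >= Fri 15:00? ✗; start Wed 11:00 <= Sun 03:00? ✓ → no.
theta: end Sat 21:00 >= Fri 15:00? ✓; start Wed 17:00 <= Sun 03:00? ✓ → yes.
zeta: end Thu 04:00 >= Fri 15:00? ✗; start Wed 10:00 <= Sun 03:00? ✓ → no.
Result: alpha, delta, epsilon, eta, theta.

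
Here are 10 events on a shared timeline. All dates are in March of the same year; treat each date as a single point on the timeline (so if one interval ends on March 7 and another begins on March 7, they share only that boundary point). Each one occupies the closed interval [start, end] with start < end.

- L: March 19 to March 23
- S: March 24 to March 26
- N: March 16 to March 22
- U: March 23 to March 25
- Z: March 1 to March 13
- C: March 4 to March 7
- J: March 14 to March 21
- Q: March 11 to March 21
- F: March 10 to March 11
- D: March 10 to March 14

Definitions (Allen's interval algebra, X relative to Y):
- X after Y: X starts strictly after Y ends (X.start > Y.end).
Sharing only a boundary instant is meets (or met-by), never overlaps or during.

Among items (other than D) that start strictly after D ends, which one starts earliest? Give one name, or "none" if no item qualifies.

N

Target D = [March 10, March 14].
C [March 4, March 7] → before → excluded.
F [March 10, March 11] → starts → excluded.
J [March 14, March 21] → met-by → excluded.
L [March 19, March 23] → after → candidate.
N [March 16, March 22] → after → candidate.
Q [March 11, March 21] → overlapped-by → excluded.
S [March 24, March 26] → after → candidate.
U [March 23, March 25] → after → candidate.
Z [March 1, March 13] → overlaps → excluded.
Among candidates, earliest start is March 16 → N.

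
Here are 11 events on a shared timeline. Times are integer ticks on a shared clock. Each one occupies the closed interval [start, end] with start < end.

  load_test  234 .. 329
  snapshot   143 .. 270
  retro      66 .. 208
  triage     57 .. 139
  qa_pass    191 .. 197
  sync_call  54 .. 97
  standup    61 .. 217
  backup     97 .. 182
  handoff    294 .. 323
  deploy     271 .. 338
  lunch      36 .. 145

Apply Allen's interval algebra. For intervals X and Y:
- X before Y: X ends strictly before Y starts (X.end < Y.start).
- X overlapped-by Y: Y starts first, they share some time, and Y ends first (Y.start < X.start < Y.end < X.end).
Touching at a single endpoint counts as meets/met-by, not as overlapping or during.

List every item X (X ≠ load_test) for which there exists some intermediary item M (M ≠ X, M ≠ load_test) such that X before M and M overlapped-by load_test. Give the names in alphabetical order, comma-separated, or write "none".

backup, lunch, qa_pass, retro, snapshot, standup, sync_call, triage

Target load_test = [234, 329].
Intermediaries M with M overlapped-by load_test: deploy.
Via deploy — items with X before deploy: backup, lunch, qa_pass, retro, snapshot, standup, sync_call, triage.
Union: backup, lunch, qa_pass, retro, snapshot, standup, sync_call, triage.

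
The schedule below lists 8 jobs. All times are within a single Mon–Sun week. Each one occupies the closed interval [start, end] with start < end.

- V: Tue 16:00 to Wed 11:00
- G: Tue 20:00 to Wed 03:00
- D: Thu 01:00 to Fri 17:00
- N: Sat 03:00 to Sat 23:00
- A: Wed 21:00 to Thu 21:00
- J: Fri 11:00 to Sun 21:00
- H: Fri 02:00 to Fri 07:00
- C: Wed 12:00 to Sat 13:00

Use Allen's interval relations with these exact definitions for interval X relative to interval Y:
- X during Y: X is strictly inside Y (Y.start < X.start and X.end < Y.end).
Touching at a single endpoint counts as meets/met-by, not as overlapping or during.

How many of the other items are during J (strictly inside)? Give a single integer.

Target J = [Fri 11:00, Sun 21:00].
A [Wed 21:00, Thu 21:00] → before → no.
C [Wed 12:00, Sat 13:00] → overlaps → no.
D [Thu 01:00, Fri 17:00] → overlaps → no.
G [Tue 20:00, Wed 03:00] → before → no.
H [Fri 02:00, Fri 07:00] → before → no.
N [Sat 03:00, Sat 23:00] → during → counts.
V [Tue 16:00, Wed 11:00] → before → no.
Total: 1.

1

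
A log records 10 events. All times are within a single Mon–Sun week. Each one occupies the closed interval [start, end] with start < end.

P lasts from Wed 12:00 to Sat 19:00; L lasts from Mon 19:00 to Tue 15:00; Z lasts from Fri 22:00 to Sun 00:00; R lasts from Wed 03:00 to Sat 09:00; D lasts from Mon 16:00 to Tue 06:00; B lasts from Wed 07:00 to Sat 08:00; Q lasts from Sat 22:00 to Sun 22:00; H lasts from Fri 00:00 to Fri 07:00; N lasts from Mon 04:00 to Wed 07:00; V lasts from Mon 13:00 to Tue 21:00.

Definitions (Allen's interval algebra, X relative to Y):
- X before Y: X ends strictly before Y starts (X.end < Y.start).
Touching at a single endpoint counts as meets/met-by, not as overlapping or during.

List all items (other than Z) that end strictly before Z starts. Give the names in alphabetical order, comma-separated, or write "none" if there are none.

D, H, L, N, V

Target Z = [Fri 22:00, Sun 00:00].
B [Wed 07:00, Sat 08:00] → overlaps → no.
D [Mon 16:00, Tue 06:00] → before → yes.
H [Fri 00:00, Fri 07:00] → before → yes.
L [Mon 19:00, Tue 15:00] → before → yes.
N [Mon 04:00, Wed 07:00] → before → yes.
P [Wed 12:00, Sat 19:00] → overlaps → no.
Q [Sat 22:00, Sun 22:00] → overlapped-by → no.
R [Wed 03:00, Sat 09:00] → overlaps → no.
V [Mon 13:00, Tue 21:00] → before → yes.
Result: D, H, L, N, V.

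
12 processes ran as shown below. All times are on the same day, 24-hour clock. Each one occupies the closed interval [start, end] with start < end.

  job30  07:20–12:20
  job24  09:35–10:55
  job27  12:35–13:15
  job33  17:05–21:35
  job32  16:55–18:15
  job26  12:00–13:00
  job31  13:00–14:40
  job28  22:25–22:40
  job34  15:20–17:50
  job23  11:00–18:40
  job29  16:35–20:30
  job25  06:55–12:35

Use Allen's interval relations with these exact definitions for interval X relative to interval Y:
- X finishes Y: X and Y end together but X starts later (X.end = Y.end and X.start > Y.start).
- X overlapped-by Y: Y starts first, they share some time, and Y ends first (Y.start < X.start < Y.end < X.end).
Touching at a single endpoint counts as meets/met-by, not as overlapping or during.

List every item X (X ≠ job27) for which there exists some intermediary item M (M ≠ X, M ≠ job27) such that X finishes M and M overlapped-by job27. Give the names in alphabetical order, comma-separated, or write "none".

Target job27 = [12:35, 13:15].
Intermediaries M with M overlapped-by job27: job31.
Via job31 — items with X finishes job31: none.
Union: none.

none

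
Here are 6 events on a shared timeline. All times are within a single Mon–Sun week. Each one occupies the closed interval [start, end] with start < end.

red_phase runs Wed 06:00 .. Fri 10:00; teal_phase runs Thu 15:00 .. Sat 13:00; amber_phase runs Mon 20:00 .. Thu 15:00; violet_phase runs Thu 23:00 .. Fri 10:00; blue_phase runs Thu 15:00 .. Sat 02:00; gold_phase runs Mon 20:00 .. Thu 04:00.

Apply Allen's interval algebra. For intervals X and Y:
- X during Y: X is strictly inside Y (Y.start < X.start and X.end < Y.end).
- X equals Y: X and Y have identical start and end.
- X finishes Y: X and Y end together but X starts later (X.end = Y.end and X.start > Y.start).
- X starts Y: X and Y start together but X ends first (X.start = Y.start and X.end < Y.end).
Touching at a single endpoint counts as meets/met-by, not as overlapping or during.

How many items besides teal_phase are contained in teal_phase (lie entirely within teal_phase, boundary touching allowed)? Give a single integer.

2

Target teal_phase = [Thu 15:00, Sat 13:00].
amber_phase [Mon 20:00, Thu 15:00] → meets → no.
blue_phase [Thu 15:00, Sat 02:00] → starts → counts.
gold_phase [Mon 20:00, Thu 04:00] → before → no.
red_phase [Wed 06:00, Fri 10:00] → overlaps → no.
violet_phase [Thu 23:00, Fri 10:00] → during → counts.
Total: 2.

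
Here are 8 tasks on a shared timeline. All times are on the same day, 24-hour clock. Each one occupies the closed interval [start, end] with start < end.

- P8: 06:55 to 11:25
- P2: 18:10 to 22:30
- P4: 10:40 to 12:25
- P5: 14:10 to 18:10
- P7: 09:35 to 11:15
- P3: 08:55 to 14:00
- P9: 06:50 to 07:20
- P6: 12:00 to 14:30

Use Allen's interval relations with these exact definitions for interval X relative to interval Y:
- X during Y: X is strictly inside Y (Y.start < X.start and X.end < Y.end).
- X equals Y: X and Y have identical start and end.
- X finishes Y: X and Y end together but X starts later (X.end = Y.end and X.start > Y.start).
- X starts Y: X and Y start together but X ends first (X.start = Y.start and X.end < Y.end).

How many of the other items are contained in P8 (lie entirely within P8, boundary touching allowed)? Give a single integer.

Target P8 = [06:55, 11:25].
P2 [18:10, 22:30] → after → no.
P3 [08:55, 14:00] → overlapped-by → no.
P4 [10:40, 12:25] → overlapped-by → no.
P5 [14:10, 18:10] → after → no.
P6 [12:00, 14:30] → after → no.
P7 [09:35, 11:15] → during → counts.
P9 [06:50, 07:20] → overlaps → no.
Total: 1.

1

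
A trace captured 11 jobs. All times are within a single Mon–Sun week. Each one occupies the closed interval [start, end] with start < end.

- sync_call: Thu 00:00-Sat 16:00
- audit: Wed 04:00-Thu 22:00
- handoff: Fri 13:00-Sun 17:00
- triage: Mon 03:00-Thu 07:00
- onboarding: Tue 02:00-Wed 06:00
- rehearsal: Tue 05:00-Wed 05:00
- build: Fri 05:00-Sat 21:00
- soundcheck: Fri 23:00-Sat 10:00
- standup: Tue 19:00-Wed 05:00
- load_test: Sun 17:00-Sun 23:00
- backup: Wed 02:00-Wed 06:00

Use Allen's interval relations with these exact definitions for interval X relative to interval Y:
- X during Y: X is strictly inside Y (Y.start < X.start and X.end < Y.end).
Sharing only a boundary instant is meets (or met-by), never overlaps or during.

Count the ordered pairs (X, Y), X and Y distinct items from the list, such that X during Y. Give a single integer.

9

Checking all 110 ordered pairs for relation 'during'; matching pairs in alphabetical order:
(backup, triage): backup during triage ✓
(onboarding, triage): onboarding during triage ✓
(rehearsal, onboarding): rehearsal during onboarding ✓
(rehearsal, triage): rehearsal during triage ✓
(soundcheck, build): soundcheck during build ✓
(soundcheck, handoff): soundcheck during handoff ✓
(soundcheck, sync_call): soundcheck during sync_call ✓
(standup, onboarding): standup during onboarding ✓
(standup, triage): standup during triage ✓
Count: 9.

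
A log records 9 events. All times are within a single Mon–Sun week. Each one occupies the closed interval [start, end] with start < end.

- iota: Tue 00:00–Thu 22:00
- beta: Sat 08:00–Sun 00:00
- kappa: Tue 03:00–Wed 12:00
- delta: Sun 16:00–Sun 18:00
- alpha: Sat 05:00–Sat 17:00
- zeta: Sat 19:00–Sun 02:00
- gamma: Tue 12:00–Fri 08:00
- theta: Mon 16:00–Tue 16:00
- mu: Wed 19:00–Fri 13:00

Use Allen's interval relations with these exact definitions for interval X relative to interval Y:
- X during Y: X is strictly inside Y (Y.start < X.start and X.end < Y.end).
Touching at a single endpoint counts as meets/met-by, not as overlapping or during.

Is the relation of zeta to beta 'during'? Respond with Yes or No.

zeta = [Sat 19:00, Sun 02:00], beta = [Sat 08:00, Sun 00:00].
Actual relation of zeta to beta: overlapped-by.
Asked whether 'during' holds → No.

No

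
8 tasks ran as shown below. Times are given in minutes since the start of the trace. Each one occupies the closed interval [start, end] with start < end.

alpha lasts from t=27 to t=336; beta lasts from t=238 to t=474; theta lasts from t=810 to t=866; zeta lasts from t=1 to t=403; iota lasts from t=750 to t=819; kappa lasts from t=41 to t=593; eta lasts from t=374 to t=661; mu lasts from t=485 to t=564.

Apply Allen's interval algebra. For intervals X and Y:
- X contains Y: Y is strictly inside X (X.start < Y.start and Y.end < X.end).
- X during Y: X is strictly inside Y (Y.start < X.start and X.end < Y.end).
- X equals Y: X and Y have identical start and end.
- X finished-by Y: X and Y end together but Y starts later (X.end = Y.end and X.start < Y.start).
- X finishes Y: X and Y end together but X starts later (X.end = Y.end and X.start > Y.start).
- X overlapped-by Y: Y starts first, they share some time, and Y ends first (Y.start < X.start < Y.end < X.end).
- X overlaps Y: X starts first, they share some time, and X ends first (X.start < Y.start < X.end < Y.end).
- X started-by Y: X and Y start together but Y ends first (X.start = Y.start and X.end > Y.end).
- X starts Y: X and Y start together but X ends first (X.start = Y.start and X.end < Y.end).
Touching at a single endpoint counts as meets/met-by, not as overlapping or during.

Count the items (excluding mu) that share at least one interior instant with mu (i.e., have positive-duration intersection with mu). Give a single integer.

Target mu = [t=485, t=564].
alpha [t=27, t=336] → before → no.
beta [t=238, t=474] → before → no.
eta [t=374, t=661] → contains → counts.
iota [t=750, t=819] → after → no.
kappa [t=41, t=593] → contains → counts.
theta [t=810, t=866] → after → no.
zeta [t=1, t=403] → before → no.
Total: 2.

2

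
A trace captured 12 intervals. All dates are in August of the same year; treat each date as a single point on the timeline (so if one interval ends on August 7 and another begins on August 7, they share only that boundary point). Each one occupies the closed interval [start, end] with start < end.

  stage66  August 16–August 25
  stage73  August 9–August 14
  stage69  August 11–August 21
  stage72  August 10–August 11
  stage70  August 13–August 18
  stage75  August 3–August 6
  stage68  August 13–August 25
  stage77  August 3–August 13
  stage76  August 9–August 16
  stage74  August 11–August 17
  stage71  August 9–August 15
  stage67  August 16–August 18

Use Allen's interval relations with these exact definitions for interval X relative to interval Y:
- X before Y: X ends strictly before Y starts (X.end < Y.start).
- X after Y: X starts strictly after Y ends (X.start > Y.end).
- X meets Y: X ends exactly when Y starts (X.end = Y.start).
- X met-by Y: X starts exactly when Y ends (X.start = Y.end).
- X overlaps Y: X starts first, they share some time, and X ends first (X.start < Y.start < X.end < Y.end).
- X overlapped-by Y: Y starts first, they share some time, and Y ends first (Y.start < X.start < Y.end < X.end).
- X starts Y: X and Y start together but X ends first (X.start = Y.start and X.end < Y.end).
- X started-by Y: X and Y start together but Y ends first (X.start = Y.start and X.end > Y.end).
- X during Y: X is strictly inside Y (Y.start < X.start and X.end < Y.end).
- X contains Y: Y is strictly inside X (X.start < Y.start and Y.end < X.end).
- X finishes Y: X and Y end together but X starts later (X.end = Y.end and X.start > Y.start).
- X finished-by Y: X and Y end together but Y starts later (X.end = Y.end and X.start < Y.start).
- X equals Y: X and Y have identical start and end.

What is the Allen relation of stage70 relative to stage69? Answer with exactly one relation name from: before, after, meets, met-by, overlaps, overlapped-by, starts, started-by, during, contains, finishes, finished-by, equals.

stage70 = [August 13, August 18]; stage69 = [August 11, August 21].
Compare endpoints: stage70.start > stage69.start, stage70.start < stage69.end, stage70.end > stage69.start, stage70.end < stage69.end.
That pattern is 'during'.

during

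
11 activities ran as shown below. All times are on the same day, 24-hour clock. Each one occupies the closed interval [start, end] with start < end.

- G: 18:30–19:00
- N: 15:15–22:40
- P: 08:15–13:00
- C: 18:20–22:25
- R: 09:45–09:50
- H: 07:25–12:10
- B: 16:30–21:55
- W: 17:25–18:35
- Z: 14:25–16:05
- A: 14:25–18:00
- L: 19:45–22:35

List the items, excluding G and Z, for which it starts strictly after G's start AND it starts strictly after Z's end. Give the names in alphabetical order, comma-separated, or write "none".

Conditions: its start is strictly after G's start (X.start > 18:30) AND its start is strictly after Z's end (X.start > 16:05).
A: start 14:25 > 18:30? ✗; start 14:25 > 16:05? ✗ → no.
B: start 16:30 > 18:30? ✗; start 16:30 > 16:05? ✓ → no.
C: start 18:20 > 18:30? ✗; start 18:20 > 16:05? ✓ → no.
H: start 07:25 > 18:30? ✗; start 07:25 > 16:05? ✗ → no.
L: start 19:45 > 18:30? ✓; start 19:45 > 16:05? ✓ → yes.
N: start 15:15 > 18:30? ✗; start 15:15 > 16:05? ✗ → no.
P: start 08:15 > 18:30? ✗; start 08:15 > 16:05? ✗ → no.
R: start 09:45 > 18:30? ✗; start 09:45 > 16:05? ✗ → no.
W: start 17:25 > 18:30? ✗; start 17:25 > 16:05? ✓ → no.
Result: L.

L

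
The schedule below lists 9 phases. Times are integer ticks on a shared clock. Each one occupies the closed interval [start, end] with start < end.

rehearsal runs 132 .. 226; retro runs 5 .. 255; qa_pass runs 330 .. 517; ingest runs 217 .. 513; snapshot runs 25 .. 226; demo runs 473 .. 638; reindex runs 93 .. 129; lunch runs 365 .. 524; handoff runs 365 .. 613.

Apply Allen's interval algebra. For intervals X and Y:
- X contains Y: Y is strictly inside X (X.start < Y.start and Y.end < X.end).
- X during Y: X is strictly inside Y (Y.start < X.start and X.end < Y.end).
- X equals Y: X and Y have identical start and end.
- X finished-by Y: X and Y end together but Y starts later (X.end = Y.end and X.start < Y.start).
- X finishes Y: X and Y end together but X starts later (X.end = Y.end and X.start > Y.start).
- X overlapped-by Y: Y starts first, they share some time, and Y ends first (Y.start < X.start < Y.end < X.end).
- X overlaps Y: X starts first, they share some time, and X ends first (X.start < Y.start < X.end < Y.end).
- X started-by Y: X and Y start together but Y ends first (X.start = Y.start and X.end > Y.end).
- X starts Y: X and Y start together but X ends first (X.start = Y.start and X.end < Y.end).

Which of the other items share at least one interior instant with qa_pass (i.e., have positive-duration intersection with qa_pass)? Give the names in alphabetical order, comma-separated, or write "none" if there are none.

demo, handoff, ingest, lunch

Target qa_pass = [330, 517].
demo [473, 638] → overlapped-by → yes.
handoff [365, 613] → overlapped-by → yes.
ingest [217, 513] → overlaps → yes.
lunch [365, 524] → overlapped-by → yes.
rehearsal [132, 226] → before → no.
reindex [93, 129] → before → no.
retro [5, 255] → before → no.
snapshot [25, 226] → before → no.
Result: demo, handoff, ingest, lunch.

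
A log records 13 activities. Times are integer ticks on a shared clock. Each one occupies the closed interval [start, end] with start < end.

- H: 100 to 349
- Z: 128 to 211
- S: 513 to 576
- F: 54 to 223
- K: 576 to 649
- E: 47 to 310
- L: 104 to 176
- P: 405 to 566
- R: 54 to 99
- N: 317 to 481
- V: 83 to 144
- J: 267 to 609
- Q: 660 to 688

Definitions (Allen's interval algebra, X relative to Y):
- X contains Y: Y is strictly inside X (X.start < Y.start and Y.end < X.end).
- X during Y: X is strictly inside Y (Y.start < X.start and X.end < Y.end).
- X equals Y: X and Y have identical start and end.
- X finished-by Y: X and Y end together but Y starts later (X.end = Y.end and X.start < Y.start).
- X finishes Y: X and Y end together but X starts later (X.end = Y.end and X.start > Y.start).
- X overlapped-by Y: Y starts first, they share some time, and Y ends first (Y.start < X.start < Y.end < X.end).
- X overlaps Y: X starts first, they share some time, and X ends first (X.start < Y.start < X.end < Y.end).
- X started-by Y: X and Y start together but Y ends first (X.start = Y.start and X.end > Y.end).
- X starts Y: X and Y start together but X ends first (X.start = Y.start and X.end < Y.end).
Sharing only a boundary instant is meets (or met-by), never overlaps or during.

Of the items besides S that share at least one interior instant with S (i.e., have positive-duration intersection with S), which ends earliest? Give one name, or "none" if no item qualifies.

P

Target S = [513, 576].
E [47, 310] → before → excluded.
F [54, 223] → before → excluded.
H [100, 349] → before → excluded.
J [267, 609] → contains → candidate.
K [576, 649] → met-by → excluded.
L [104, 176] → before → excluded.
N [317, 481] → before → excluded.
P [405, 566] → overlaps → candidate.
Q [660, 688] → after → excluded.
R [54, 99] → before → excluded.
V [83, 144] → before → excluded.
Z [128, 211] → before → excluded.
Among candidates, earliest end is 566 → P.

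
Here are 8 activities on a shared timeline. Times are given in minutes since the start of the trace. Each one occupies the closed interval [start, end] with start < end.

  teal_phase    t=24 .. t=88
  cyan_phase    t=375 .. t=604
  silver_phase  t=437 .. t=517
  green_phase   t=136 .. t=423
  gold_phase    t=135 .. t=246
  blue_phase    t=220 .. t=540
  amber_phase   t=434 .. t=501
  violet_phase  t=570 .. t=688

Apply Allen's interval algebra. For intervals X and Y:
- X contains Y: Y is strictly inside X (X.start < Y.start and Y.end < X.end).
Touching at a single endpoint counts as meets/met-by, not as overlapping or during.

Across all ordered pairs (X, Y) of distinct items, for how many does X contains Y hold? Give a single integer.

Checking all 56 ordered pairs for relation 'contains'; matching pairs in alphabetical order:
(blue_phase, amber_phase): blue_phase contains amber_phase ✓
(blue_phase, silver_phase): blue_phase contains silver_phase ✓
(cyan_phase, amber_phase): cyan_phase contains amber_phase ✓
(cyan_phase, silver_phase): cyan_phase contains silver_phase ✓
Count: 4.

4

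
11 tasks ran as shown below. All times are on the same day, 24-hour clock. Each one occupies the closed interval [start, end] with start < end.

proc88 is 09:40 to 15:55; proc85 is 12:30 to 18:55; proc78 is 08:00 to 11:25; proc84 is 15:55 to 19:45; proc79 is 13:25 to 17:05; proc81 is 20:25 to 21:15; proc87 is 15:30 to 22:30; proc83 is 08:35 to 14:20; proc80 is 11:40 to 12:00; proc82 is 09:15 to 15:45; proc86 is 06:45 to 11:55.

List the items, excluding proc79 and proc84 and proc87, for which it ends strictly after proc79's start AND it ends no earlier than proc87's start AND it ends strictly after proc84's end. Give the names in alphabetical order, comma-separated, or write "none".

proc81

Conditions: its end is strictly after proc79's start (X.end > 13:25) AND its end is no earlier than proc87's start (X.end >= 15:30) AND its end is strictly after proc84's end (X.end > 19:45).
proc78: end 11:25 > 13:25? ✗; end 11:25 >= 15:30? ✗; end 11:25 > 19:45? ✗ → no.
proc80: end 12:00 > 13:25? ✗; end 12:00 >= 15:30? ✗; end 12:00 > 19:45? ✗ → no.
proc81: end 21:15 > 13:25? ✓; end 21:15 >= 15:30? ✓; end 21:15 > 19:45? ✓ → yes.
proc82: end 15:45 > 13:25? ✓; end 15:45 >= 15:30? ✓; end 15:45 > 19:45? ✗ → no.
proc83: end 14:20 > 13:25? ✓; end 14:20 >= 15:30? ✗; end 14:20 > 19:45? ✗ → no.
proc85: end 18:55 > 13:25? ✓; end 18:55 >= 15:30? ✓; end 18:55 > 19:45? ✗ → no.
proc86: end 11:55 > 13:25? ✗; end 11:55 >= 15:30? ✗; end 11:55 > 19:45? ✗ → no.
proc88: end 15:55 > 13:25? ✓; end 15:55 >= 15:30? ✓; end 15:55 > 19:45? ✗ → no.
Result: proc81.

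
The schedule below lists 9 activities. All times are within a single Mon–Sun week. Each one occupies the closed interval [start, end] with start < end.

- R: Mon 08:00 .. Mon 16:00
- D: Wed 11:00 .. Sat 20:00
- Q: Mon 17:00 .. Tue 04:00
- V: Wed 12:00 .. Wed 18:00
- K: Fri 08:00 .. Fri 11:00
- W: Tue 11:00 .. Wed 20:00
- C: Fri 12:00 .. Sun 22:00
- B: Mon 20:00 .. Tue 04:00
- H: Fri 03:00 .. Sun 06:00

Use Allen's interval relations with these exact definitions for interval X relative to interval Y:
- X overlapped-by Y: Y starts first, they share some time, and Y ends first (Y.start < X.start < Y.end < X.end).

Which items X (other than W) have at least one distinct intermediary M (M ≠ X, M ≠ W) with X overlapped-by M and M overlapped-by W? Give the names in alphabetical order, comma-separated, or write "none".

C, H

Target W = [Tue 11:00, Wed 20:00].
Intermediaries M with M overlapped-by W: D.
Via D — items with X overlapped-by D: C, H.
Union: C, H.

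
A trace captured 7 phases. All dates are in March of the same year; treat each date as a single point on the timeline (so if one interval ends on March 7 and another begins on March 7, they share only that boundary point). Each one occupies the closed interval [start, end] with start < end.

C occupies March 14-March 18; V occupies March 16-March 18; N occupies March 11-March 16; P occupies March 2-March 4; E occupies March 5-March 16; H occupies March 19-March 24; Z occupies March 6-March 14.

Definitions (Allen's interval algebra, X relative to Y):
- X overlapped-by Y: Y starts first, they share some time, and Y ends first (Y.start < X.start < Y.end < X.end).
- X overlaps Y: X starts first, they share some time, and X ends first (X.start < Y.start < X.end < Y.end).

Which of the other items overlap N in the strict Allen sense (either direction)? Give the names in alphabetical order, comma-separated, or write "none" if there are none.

Target N = [March 11, March 16].
C [March 14, March 18] → overlapped-by → yes.
E [March 5, March 16] → finished-by → no.
H [March 19, March 24] → after → no.
P [March 2, March 4] → before → no.
V [March 16, March 18] → met-by → no.
Z [March 6, March 14] → overlaps → yes.
Result: C, Z.

C, Z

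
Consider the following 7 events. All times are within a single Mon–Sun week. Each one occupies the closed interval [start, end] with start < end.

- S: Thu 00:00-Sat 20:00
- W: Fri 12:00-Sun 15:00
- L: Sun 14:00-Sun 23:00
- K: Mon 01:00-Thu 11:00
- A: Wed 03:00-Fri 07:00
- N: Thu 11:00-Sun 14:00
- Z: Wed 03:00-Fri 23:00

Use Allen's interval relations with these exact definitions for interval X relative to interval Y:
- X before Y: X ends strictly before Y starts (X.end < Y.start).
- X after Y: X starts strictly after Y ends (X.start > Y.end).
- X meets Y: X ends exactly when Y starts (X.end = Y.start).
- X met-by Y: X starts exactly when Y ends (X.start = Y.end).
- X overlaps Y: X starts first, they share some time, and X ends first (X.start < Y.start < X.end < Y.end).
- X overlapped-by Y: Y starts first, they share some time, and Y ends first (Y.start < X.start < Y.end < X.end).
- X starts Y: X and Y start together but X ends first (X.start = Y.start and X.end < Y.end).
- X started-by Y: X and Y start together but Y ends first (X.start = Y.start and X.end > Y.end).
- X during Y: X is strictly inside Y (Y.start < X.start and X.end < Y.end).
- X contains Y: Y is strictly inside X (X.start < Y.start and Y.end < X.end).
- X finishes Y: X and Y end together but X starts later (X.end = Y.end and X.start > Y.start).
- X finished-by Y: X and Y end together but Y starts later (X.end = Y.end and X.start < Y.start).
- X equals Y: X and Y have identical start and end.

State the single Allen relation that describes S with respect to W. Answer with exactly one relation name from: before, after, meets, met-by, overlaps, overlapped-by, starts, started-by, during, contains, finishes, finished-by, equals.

overlaps

S = [Thu 00:00, Sat 20:00]; W = [Fri 12:00, Sun 15:00].
Compare endpoints: S.start < W.start, S.start < W.end, S.end > W.start, S.end < W.end.
That pattern is 'overlaps'.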